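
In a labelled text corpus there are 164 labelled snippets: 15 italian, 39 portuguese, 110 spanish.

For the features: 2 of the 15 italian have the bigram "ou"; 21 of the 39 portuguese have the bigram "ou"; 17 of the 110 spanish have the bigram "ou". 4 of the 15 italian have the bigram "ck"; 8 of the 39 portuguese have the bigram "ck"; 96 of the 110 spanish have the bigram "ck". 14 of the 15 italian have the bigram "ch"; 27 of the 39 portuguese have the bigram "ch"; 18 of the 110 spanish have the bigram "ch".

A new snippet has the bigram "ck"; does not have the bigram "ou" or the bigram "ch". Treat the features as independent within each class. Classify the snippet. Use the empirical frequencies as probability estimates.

italian: (15/164) × (13/15) × (4/15) × (1/15) ≈ 0.00140921
portuguese: (39/164) × (18/39) × (8/39) × (12/39) ≈ 0.00692741
spanish: (110/164) × (93/110) × (96/110) × (92/110) ≈ 0.413917
Highest score → spanish.

spanish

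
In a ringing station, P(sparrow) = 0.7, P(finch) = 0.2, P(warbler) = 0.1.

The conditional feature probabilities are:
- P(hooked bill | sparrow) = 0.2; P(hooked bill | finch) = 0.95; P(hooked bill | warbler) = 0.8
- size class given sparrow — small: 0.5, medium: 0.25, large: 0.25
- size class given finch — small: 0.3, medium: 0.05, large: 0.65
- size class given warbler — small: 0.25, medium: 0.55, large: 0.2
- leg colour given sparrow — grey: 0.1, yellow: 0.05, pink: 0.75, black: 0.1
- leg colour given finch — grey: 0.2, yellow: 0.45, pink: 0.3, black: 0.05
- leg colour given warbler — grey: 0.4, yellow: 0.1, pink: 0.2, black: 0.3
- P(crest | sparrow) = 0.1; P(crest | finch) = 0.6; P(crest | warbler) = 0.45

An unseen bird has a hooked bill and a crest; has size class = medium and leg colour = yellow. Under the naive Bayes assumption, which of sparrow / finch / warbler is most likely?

finch

sparrow: 0.7 × 0.2 × 0.25 × 0.05 × 0.1 = 0.000175
finch: 0.2 × 0.95 × 0.05 × 0.45 × 0.6 = 0.002565
warbler: 0.1 × 0.8 × 0.55 × 0.1 × 0.45 = 0.00198
Highest score → finch.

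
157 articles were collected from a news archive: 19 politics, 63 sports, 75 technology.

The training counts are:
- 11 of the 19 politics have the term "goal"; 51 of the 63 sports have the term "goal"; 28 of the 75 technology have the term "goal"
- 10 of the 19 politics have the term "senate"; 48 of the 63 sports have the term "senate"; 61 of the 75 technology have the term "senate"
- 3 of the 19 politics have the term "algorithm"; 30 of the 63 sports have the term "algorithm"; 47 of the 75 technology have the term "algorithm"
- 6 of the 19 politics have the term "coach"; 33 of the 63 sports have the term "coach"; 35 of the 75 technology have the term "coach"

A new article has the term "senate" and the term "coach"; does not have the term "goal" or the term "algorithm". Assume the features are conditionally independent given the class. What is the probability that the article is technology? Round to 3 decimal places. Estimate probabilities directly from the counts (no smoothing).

politics: (19/157) × (8/19) × (10/19) × (16/19) × (6/19) ≈ 0.00713183
sports: (63/157) × (12/63) × (48/63) × (33/63) × (33/63) ≈ 0.0159782
technology: (75/157) × (47/75) × (61/75) × (28/75) × (35/75) ≈ 0.04242
P(technology | x) = 0.04242 / 0.06553003 ≈ 0.647

0.647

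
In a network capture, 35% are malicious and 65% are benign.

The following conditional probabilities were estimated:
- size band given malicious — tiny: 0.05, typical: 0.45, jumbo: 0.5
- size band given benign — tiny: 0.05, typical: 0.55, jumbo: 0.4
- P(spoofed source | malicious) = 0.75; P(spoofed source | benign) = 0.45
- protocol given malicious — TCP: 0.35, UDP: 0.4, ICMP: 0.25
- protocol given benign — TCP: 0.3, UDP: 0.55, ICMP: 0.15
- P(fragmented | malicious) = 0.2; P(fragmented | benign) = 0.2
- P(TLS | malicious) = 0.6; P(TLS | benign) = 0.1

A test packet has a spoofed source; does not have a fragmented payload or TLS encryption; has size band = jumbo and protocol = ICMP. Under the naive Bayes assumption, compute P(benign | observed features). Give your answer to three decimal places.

malicious: 0.35 × 0.5 × 0.75 × 0.25 × (1−0.2) × (1−0.6) = 0.0105
benign: 0.65 × 0.4 × 0.45 × 0.15 × (1−0.2) × (1−0.1) = 0.012636
P(benign | x) = 0.012636 / 0.023136 ≈ 0.546

0.546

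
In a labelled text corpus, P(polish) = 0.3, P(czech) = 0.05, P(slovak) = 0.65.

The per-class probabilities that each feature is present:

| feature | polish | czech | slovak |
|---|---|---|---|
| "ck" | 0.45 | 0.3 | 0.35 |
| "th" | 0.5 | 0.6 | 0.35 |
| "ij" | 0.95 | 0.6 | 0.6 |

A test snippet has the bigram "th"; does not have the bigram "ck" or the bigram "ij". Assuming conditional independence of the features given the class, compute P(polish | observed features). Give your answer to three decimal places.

0.058

polish: 0.3 × (1−0.45) × 0.5 × (1−0.95) = 0.004125
czech: 0.05 × (1−0.3) × 0.6 × (1−0.6) = 0.0084
slovak: 0.65 × (1−0.35) × 0.35 × (1−0.6) = 0.05915
P(polish | x) = 0.004125 / 0.071675 ≈ 0.058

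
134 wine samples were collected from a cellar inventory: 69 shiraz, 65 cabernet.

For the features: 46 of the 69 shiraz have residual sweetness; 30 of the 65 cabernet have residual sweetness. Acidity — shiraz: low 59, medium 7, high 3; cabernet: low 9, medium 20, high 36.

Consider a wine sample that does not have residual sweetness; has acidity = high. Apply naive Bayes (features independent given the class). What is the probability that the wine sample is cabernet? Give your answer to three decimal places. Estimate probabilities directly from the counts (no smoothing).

0.951

shiraz: (69/134) × (23/69) × (3/69) ≈ 0.00746269
cabernet: (65/134) × (35/65) × (36/65) ≈ 0.144661
P(cabernet | x) = 0.144661 / 0.15212369 ≈ 0.951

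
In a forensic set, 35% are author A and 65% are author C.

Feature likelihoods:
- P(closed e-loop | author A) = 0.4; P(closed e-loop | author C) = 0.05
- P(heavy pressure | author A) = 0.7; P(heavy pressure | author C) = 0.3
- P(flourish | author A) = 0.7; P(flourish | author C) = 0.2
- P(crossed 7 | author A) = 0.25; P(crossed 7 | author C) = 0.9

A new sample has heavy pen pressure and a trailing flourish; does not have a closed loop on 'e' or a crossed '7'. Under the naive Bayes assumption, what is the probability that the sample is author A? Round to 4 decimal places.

author A: 0.35 × (1−0.4) × 0.7 × 0.7 × (1−0.25) = 0.077175
author C: 0.65 × (1−0.05) × 0.3 × 0.2 × (1−0.9) = 0.003705
P(author A | x) = 0.077175 / 0.08088 ≈ 0.9542

0.9542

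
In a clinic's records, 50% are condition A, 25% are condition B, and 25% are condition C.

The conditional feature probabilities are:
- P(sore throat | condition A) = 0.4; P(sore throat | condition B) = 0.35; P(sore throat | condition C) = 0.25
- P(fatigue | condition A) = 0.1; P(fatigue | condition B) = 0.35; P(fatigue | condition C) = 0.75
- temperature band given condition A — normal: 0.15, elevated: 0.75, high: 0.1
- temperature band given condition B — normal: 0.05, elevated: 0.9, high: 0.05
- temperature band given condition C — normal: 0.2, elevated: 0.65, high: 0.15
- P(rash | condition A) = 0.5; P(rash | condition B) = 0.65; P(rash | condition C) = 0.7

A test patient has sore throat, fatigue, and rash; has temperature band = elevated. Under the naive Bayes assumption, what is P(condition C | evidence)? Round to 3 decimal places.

0.456

condition A: 0.5 × 0.4 × 0.1 × 0.75 × 0.5 = 0.0075
condition B: 0.25 × 0.35 × 0.35 × 0.9 × 0.65 = 0.017915625
condition C: 0.25 × 0.25 × 0.75 × 0.65 × 0.7 = 0.021328125
P(condition C | x) = 0.021328125 / 0.04674375 ≈ 0.456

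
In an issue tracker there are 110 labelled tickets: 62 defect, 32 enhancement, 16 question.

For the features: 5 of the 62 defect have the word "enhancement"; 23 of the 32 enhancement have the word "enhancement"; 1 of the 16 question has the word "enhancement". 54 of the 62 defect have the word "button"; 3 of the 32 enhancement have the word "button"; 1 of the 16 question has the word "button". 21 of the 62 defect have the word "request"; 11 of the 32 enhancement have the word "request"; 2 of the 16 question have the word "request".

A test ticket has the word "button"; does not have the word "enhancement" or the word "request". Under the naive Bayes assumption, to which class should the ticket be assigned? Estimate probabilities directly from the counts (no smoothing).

defect

defect: (62/110) × (57/62) × (54/62) × (41/62) ≈ 0.298453
enhancement: (32/110) × (9/32) × (3/32) × (21/32) ≈ 0.00503374
question: (16/110) × (15/16) × (1/16) × (14/16) ≈ 0.00745739
Highest score → defect.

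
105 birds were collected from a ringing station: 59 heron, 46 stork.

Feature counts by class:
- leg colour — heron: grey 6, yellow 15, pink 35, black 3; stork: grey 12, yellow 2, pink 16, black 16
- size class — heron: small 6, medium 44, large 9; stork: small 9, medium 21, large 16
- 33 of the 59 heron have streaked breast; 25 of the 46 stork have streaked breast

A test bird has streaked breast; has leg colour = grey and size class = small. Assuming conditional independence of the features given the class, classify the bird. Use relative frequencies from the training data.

heron: (59/105) × (6/59) × (6/59) × (33/59) ≈ 0.0032503
stork: (46/105) × (12/46) × (9/46) × (25/46) ≈ 0.0121523
Highest score → stork.

stork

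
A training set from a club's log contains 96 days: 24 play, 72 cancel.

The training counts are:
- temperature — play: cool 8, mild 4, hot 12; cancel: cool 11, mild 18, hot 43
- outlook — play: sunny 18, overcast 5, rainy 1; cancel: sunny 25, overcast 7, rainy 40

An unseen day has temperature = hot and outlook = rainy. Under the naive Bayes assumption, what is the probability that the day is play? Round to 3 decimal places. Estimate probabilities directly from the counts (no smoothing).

0.021

play: (24/96) × (12/24) × (1/24) ≈ 0.00520833
cancel: (72/96) × (43/72) × (40/72) ≈ 0.248843
P(play | x) = 0.00520833 / 0.25405133 ≈ 0.021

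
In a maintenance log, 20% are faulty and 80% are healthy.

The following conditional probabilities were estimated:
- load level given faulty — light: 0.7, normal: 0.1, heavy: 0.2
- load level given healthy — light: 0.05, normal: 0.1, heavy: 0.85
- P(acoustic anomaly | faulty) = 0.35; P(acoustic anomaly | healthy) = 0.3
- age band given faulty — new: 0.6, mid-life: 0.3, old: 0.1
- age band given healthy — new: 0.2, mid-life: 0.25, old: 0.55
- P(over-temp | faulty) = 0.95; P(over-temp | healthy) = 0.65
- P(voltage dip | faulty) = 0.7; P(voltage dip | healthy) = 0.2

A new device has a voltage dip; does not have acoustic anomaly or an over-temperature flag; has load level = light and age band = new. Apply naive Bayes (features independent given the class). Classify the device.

faulty

faulty: 0.2 × 0.7 × (1−0.35) × 0.6 × (1−0.95) × 0.7 = 0.001911
healthy: 0.8 × 0.05 × (1−0.3) × 0.2 × (1−0.65) × 0.2 = 0.000392
Highest score → faulty.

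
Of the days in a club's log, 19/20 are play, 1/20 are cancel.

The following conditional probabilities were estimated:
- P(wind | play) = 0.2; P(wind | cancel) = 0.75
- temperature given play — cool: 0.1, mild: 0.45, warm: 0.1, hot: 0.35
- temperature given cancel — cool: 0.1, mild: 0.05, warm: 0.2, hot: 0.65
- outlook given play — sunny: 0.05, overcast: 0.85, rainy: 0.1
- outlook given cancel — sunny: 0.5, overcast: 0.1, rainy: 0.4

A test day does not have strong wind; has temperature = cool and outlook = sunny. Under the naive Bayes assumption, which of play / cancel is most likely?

play: 0.95 × (1−0.2) × 0.1 × 0.05 = 0.0038
cancel: 0.05 × (1−0.75) × 0.1 × 0.5 = 0.000625
Highest score → play.

play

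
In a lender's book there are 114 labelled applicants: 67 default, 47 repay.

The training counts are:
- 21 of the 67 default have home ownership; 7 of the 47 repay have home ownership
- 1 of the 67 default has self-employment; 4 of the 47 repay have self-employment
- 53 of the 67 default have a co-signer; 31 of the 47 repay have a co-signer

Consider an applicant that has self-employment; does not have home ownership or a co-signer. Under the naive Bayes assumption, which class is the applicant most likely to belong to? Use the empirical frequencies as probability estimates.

repay

default: (67/114) × (46/67) × (1/67) × (14/67) ≈ 0.00125844
repay: (47/114) × (40/47) × (4/47) × (16/47) ≈ 0.0101657
Highest score → repay.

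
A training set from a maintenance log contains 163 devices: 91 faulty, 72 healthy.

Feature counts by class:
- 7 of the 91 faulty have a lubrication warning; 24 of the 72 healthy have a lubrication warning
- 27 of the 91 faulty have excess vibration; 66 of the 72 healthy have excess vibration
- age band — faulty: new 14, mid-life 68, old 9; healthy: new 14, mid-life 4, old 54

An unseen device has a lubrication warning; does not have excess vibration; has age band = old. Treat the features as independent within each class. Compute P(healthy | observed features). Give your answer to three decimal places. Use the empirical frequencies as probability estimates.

0.755

faulty: (91/163) × (7/91) × (64/91) × (9/91) ≈ 0.0029871
healthy: (72/163) × (24/72) × (6/72) × (54/72) ≈ 0.00920245
P(healthy | x) = 0.00920245 / 0.01218955 ≈ 0.755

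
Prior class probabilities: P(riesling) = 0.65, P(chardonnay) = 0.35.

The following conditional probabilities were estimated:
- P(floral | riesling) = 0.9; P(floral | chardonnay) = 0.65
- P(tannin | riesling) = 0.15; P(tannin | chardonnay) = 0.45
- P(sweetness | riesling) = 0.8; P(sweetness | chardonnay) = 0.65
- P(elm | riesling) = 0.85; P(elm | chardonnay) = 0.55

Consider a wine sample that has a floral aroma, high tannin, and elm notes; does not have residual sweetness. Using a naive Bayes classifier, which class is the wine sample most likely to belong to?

chardonnay

riesling: 0.65 × 0.9 × 0.15 × (1−0.8) × 0.85 = 0.0149175
chardonnay: 0.35 × 0.65 × 0.45 × (1−0.65) × 0.55 = 0.0197071875
Highest score → chardonnay.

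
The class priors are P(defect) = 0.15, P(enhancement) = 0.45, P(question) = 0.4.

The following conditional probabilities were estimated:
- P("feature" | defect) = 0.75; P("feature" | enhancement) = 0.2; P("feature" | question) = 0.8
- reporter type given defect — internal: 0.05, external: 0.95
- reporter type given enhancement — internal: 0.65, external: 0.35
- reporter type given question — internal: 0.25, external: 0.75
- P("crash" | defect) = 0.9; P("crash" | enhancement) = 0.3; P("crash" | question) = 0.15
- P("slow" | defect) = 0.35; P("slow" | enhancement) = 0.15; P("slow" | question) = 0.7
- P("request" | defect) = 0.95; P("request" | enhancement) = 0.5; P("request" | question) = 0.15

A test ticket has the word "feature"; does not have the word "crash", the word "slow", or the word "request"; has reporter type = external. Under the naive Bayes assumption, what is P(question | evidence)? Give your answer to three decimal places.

0.843

defect: 0.15 × 0.75 × 0.95 × (1−0.9) × (1−0.35) × (1−0.95) = 0.00034734375
enhancement: 0.45 × 0.2 × 0.35 × (1−0.3) × (1−0.15) × (1−0.5) = 0.00937125
question: 0.4 × 0.8 × 0.75 × (1−0.15) × (1−0.7) × (1−0.15) = 0.05202
P(question | x) = 0.05202 / 0.06173859375 ≈ 0.843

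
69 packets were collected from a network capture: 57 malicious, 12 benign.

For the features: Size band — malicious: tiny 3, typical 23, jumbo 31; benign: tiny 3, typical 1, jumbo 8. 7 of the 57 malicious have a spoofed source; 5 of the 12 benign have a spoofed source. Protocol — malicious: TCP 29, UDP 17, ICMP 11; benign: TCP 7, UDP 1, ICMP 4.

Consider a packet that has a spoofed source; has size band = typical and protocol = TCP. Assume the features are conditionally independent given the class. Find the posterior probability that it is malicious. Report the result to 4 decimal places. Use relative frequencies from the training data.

0.8553

malicious: (57/69) × (23/57) × (7/57) × (29/57) ≈ 0.0208269
benign: (12/69) × (1/12) × (5/12) × (7/12) ≈ 0.00352254
P(malicious | x) = 0.0208269 / 0.02434944 ≈ 0.8553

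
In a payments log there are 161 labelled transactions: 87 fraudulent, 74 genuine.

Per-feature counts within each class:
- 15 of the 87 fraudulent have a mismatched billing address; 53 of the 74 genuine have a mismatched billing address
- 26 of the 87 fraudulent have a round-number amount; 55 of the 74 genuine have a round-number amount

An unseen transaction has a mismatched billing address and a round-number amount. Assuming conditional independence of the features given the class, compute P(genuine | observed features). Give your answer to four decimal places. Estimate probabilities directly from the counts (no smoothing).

0.8978

fraudulent: (87/161) × (15/87) × (26/87) ≈ 0.0278432
genuine: (74/161) × (53/74) × (55/74) ≈ 0.24467
P(genuine | x) = 0.24467 / 0.2725132 ≈ 0.8978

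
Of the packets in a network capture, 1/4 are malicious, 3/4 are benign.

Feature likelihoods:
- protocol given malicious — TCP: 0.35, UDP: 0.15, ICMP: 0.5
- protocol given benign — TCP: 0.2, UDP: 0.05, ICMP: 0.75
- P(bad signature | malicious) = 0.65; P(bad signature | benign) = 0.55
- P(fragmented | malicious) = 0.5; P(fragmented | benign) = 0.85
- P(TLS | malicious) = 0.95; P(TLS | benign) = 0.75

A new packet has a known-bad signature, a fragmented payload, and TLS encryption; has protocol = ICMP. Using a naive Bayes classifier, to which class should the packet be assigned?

malicious: 0.25 × 0.5 × 0.65 × 0.5 × 0.95 = 0.03859375
benign: 0.75 × 0.75 × 0.55 × 0.85 × 0.75 = 0.1972265625
Highest score → benign.

benign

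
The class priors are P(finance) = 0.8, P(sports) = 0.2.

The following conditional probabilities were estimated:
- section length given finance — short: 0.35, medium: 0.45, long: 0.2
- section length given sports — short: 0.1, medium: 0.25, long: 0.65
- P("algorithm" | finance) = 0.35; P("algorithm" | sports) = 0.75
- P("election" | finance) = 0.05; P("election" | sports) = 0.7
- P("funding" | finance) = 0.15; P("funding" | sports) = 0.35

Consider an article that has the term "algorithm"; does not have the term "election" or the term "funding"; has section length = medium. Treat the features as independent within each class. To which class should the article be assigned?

finance

finance: 0.8 × 0.45 × 0.35 × (1−0.05) × (1−0.15) = 0.101745
sports: 0.2 × 0.25 × 0.75 × (1−0.7) × (1−0.35) = 0.0073125
Highest score → finance.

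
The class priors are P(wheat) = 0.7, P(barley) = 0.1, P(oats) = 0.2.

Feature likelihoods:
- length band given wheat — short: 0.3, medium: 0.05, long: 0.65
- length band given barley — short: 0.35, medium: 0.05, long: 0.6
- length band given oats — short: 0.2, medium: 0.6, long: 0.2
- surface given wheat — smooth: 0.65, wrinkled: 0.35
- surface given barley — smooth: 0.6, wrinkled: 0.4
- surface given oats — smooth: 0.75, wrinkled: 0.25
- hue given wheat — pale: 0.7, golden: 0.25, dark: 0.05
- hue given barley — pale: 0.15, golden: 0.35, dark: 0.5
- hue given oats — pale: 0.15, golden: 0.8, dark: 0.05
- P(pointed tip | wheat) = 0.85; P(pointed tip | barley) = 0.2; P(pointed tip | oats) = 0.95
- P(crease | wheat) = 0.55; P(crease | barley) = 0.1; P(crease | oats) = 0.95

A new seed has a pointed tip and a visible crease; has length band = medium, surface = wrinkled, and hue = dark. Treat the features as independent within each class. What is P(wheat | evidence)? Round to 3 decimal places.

0.172

wheat: 0.7 × 0.05 × 0.35 × 0.05 × 0.85 × 0.55 = 0.00028634375
barley: 0.1 × 0.05 × 0.4 × 0.5 × 0.2 × 0.1 = 0.00002
oats: 0.2 × 0.6 × 0.25 × 0.05 × 0.95 × 0.95 = 0.00135375
P(wheat | x) = 0.00028634375 / 0.00166009375 ≈ 0.172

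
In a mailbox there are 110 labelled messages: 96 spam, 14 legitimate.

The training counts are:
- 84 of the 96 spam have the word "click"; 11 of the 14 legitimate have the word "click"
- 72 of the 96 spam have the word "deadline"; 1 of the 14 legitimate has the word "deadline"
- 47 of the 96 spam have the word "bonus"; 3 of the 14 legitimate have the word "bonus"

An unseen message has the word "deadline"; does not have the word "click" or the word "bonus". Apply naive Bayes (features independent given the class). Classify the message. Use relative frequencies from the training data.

spam: (96/110) × (12/96) × (72/96) × (49/96) ≈ 0.0417614
legitimate: (14/110) × (3/14) × (1/14) × (11/14) ≈ 0.00153061
Highest score → spam.

spam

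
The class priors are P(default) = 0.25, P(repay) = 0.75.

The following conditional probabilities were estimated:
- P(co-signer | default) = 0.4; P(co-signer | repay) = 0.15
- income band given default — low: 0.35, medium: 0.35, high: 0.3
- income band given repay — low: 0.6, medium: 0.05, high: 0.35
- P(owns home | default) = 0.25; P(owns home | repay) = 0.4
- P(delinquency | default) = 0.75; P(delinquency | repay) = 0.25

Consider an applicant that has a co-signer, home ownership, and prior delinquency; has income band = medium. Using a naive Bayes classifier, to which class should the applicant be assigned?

default

default: 0.25 × 0.4 × 0.35 × 0.25 × 0.75 = 0.0065625
repay: 0.75 × 0.15 × 0.05 × 0.4 × 0.25 = 0.0005625
Highest score → default.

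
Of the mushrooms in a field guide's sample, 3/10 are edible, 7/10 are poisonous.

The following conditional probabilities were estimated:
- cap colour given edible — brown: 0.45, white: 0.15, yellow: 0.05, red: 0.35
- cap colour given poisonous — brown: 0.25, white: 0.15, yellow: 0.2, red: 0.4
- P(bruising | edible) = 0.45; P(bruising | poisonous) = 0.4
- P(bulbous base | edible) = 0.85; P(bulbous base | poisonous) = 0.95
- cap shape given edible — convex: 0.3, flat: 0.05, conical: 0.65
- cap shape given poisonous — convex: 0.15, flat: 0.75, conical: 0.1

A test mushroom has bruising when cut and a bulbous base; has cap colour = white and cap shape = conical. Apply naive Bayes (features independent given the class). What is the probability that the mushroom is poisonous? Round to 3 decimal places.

edible: 0.3 × 0.15 × 0.45 × 0.85 × 0.65 = 0.011188125
poisonous: 0.7 × 0.15 × 0.4 × 0.95 × 0.1 = 0.00399
P(poisonous | x) = 0.00399 / 0.015178125 ≈ 0.263

0.263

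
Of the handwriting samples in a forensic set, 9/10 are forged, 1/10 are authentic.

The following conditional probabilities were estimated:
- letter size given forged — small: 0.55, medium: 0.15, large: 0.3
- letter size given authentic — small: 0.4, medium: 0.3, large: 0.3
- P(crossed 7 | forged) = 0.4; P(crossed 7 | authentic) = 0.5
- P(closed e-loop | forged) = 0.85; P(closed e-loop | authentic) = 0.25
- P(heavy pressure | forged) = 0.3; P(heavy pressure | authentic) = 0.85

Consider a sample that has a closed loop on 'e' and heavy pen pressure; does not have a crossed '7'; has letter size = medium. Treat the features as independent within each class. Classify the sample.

forged: 0.9 × 0.15 × (1−0.4) × 0.85 × 0.3 = 0.020655
authentic: 0.1 × 0.3 × (1−0.5) × 0.25 × 0.85 = 0.0031875
Highest score → forged.

forged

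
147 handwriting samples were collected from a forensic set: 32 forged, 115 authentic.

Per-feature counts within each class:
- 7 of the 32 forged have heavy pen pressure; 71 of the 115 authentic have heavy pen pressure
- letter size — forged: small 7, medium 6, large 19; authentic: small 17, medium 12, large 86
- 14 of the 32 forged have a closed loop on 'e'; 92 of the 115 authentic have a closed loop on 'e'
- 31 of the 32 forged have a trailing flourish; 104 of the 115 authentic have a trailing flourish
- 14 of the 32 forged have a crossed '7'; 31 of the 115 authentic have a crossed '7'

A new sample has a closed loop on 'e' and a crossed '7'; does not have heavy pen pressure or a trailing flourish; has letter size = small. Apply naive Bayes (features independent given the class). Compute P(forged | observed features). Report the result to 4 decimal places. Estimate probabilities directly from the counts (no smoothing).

0.1960

forged: (32/147) × (25/32) × (7/32) × (14/32) × (1/32) × (14/32) ≈ 0.000222524
authentic: (115/147) × (44/115) × (17/115) × (92/115) × (11/115) × (31/115) ≈ 0.000912715
P(forged | x) = 0.000222524 / 0.001135239 ≈ 0.1960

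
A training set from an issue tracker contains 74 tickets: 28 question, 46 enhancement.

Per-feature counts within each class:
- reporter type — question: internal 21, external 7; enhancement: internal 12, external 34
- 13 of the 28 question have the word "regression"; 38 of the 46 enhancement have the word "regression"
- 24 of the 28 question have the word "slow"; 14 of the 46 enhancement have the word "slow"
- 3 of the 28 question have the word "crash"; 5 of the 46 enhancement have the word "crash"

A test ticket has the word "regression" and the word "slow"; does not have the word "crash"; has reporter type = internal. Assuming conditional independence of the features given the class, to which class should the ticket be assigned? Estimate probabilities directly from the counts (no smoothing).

question: (28/74) × (21/28) × (13/28) × (24/28) × (25/28) ≈ 0.100834
enhancement: (46/74) × (12/46) × (38/46) × (14/46) × (41/46) ≈ 0.0363389
Highest score → question.

question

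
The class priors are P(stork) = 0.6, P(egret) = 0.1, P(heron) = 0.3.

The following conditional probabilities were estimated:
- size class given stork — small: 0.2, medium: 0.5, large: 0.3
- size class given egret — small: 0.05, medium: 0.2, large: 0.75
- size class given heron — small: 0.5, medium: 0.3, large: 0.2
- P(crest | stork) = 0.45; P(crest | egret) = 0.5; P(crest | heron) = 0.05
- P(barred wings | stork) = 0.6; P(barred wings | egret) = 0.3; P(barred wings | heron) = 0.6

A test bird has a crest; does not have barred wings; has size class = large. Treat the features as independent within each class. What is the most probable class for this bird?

stork: 0.6 × 0.3 × 0.45 × (1−0.6) = 0.0324
egret: 0.1 × 0.75 × 0.5 × (1−0.3) = 0.02625
heron: 0.3 × 0.2 × 0.05 × (1−0.6) = 0.0012
Highest score → stork.

stork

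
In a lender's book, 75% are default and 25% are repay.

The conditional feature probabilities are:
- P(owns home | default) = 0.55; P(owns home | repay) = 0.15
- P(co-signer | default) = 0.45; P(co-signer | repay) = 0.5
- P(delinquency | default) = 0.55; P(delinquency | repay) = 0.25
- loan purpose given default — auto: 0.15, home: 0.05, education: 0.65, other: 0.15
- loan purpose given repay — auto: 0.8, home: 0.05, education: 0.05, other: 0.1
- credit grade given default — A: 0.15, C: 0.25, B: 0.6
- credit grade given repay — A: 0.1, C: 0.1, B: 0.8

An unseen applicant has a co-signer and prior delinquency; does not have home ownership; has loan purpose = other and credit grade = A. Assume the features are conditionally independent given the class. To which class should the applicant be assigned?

default

default: 0.75 × (1−0.55) × 0.45 × 0.55 × 0.15 × 0.15 = 0.001879453125
repay: 0.25 × (1−0.15) × 0.5 × 0.25 × 0.1 × 0.1 = 0.000265625
Highest score → default.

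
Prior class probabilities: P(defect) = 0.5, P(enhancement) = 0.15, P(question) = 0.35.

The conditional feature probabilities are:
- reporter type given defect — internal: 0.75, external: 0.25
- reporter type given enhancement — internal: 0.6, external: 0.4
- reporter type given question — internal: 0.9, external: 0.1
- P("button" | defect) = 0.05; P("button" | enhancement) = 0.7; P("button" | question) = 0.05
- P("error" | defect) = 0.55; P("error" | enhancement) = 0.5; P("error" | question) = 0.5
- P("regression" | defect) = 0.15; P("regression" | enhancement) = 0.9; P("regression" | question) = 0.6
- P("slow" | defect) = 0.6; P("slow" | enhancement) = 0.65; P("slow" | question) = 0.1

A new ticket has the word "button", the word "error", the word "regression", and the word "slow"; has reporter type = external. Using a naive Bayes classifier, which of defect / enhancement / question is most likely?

enhancement

defect: 0.5 × 0.25 × 0.05 × 0.55 × 0.15 × 0.6 = 0.000309375
enhancement: 0.15 × 0.4 × 0.7 × 0.5 × 0.9 × 0.65 = 0.012285
question: 0.35 × 0.1 × 0.05 × 0.5 × 0.6 × 0.1 = 0.0000525
Highest score → enhancement.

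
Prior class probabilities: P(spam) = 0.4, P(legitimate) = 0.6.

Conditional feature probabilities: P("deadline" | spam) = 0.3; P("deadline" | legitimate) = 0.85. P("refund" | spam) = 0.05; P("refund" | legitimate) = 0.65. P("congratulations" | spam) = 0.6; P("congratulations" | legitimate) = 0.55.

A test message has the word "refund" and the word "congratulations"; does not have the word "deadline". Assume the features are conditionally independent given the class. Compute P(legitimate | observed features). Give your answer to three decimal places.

spam: 0.4 × (1−0.3) × 0.05 × 0.6 = 0.0084
legitimate: 0.6 × (1−0.85) × 0.65 × 0.55 = 0.032175
P(legitimate | x) = 0.032175 / 0.040575 ≈ 0.793

0.793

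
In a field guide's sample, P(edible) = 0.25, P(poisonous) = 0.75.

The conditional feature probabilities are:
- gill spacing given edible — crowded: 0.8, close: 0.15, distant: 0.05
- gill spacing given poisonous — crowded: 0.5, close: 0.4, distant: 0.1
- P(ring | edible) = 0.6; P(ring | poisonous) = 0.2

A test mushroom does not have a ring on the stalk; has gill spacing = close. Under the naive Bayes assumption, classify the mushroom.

edible: 0.25 × 0.15 × (1−0.6) = 0.015
poisonous: 0.75 × 0.4 × (1−0.2) = 0.24
Highest score → poisonous.

poisonous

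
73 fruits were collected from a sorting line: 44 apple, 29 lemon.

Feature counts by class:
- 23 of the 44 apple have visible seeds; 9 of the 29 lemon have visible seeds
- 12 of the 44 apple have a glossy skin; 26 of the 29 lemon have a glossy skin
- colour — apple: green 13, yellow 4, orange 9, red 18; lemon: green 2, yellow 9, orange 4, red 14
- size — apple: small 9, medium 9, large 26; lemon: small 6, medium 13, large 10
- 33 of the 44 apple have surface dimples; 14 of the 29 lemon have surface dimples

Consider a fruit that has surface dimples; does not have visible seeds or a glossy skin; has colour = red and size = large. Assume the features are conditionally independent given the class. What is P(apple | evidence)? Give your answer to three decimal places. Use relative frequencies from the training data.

0.943

apple: (44/73) × (21/44) × (32/44) × (18/44) × (26/44) × (33/44) ≈ 0.0379311
lemon: (29/73) × (20/29) × (3/29) × (14/29) × (10/29) × (14/29) ≈ 0.00227768
P(apple | x) = 0.0379311 / 0.04020878 ≈ 0.943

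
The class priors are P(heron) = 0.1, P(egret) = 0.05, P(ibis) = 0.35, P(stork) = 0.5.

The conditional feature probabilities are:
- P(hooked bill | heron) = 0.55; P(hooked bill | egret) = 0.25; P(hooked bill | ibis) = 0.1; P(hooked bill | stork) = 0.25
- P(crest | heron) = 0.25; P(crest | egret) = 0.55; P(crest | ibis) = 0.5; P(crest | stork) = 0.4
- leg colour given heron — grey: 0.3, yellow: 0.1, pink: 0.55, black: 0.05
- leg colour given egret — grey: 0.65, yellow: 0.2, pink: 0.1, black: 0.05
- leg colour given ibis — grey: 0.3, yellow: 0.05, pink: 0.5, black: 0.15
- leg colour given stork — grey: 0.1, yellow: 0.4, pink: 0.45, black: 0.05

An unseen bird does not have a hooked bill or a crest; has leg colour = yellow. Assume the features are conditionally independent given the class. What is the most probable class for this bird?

stork

heron: 0.1 × (1−0.55) × (1−0.25) × 0.1 = 0.003375
egret: 0.05 × (1−0.25) × (1−0.55) × 0.2 = 0.003375
ibis: 0.35 × (1−0.1) × (1−0.5) × 0.05 = 0.007875
stork: 0.5 × (1−0.25) × (1−0.4) × 0.4 = 0.09
Highest score → stork.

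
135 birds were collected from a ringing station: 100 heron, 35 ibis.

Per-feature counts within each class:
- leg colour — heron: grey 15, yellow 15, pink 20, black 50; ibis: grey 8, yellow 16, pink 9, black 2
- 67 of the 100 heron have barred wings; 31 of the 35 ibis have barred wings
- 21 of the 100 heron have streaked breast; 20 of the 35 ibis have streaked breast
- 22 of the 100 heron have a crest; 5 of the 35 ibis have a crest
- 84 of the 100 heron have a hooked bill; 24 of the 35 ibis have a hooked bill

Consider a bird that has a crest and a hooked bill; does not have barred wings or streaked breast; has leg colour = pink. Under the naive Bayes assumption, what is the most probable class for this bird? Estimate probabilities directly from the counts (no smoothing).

heron

heron: (100/135) × (20/100) × (33/100) × (79/100) × (22/100) × (84/100) ≈ 0.00713739
ibis: (35/135) × (9/35) × (4/35) × (15/35) × (5/35) × (24/35) ≈ 0.000319867
Highest score → heron.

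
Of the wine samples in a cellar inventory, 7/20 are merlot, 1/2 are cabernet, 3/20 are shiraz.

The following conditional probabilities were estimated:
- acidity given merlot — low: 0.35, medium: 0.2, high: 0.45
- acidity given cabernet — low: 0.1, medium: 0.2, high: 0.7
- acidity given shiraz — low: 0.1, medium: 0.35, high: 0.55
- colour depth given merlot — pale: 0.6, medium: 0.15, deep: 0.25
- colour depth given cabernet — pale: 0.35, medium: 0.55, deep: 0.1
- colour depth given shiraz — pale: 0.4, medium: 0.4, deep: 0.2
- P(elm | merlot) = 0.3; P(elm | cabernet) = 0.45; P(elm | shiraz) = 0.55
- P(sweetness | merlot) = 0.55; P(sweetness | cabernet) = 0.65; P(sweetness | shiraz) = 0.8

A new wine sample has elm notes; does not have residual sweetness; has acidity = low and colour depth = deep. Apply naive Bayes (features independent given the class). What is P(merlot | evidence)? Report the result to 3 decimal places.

0.787

merlot: 0.35 × 0.35 × 0.25 × 0.3 × (1−0.55) = 0.004134375
cabernet: 0.5 × 0.1 × 0.1 × 0.45 × (1−0.65) = 0.0007875
shiraz: 0.15 × 0.1 × 0.2 × 0.55 × (1−0.8) = 0.00033
P(merlot | x) = 0.004134375 / 0.005251875 ≈ 0.787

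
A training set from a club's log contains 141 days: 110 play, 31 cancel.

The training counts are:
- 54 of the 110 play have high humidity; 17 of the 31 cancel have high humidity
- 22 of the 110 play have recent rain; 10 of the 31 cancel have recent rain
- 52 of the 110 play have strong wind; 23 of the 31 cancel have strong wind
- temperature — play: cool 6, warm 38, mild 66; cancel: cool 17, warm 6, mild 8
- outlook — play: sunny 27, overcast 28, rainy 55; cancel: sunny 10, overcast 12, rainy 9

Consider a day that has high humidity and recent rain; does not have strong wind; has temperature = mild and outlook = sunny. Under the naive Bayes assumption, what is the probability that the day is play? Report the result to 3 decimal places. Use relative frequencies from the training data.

play: (110/141) × (54/110) × (22/110) × (58/110) × (66/110) × (27/110) ≈ 0.00594788
cancel: (31/141) × (17/31) × (10/31) × (8/31) × (8/31) × (10/31) ≈ 0.000835532
P(play | x) = 0.00594788 / 0.006783412 ≈ 0.877

0.877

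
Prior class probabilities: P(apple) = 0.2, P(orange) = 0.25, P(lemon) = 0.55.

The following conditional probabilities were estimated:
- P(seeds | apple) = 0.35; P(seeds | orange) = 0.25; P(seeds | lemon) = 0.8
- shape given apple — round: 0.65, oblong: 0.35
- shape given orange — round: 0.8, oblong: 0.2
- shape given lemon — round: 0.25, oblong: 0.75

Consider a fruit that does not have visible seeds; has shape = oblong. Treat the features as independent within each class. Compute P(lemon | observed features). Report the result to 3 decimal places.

apple: 0.2 × (1−0.35) × 0.35 = 0.0455
orange: 0.25 × (1−0.25) × 0.2 = 0.0375
lemon: 0.55 × (1−0.8) × 0.75 = 0.0825
P(lemon | x) = 0.0825 / 0.1655 ≈ 0.498

0.498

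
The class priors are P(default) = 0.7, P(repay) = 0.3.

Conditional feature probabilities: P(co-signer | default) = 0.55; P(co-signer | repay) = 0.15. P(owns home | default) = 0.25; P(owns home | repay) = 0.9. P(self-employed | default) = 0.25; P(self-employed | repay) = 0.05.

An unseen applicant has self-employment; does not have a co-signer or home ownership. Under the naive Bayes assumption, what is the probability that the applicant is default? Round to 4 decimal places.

default: 0.7 × (1−0.55) × (1−0.25) × 0.25 = 0.0590625
repay: 0.3 × (1−0.15) × (1−0.9) × 0.05 = 0.001275
P(default | x) = 0.0590625 / 0.0603375 ≈ 0.9789

0.9789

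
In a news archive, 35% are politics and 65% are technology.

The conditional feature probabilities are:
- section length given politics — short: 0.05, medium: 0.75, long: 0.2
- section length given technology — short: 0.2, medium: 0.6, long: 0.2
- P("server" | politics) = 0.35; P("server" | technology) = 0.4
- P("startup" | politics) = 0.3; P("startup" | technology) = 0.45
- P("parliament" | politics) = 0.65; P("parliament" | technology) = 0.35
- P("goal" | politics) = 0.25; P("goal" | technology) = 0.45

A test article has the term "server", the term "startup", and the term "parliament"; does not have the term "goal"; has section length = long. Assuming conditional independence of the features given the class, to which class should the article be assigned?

technology

politics: 0.35 × 0.2 × 0.35 × 0.3 × 0.65 × (1−0.25) = 0.003583125
technology: 0.65 × 0.2 × 0.4 × 0.45 × 0.35 × (1−0.45) = 0.0045045
Highest score → technology.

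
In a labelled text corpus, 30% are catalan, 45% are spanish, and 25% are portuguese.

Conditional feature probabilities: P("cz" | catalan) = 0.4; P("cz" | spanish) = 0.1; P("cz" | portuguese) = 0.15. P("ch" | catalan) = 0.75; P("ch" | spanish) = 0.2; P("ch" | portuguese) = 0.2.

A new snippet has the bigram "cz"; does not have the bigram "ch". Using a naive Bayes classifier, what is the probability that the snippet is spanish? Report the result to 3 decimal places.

catalan: 0.3 × 0.4 × (1−0.75) = 0.03
spanish: 0.45 × 0.1 × (1−0.2) = 0.036
portuguese: 0.25 × 0.15 × (1−0.2) = 0.03
P(spanish | x) = 0.036 / 0.096 ≈ 0.375

0.375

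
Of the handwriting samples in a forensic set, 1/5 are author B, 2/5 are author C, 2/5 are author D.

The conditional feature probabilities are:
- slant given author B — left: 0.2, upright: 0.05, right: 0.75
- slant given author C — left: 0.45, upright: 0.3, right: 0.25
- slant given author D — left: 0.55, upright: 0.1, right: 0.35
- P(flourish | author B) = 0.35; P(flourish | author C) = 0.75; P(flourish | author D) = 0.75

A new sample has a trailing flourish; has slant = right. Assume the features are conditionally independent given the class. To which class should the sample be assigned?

author D

author B: 0.2 × 0.75 × 0.35 = 0.0525
author C: 0.4 × 0.25 × 0.75 = 0.075
author D: 0.4 × 0.35 × 0.75 = 0.105
Highest score → author D.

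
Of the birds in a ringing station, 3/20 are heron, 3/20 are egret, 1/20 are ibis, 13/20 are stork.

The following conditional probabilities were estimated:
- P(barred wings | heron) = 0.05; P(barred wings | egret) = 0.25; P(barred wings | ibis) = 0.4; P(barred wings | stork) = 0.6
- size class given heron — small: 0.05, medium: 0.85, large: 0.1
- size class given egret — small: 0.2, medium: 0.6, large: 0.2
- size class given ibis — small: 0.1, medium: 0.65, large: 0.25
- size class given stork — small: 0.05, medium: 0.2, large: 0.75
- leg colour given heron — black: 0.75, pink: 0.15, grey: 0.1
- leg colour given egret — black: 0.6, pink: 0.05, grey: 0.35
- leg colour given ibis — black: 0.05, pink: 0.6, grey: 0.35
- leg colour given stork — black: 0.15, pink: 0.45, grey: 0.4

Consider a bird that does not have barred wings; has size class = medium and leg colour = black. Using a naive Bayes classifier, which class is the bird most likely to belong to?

heron: 0.15 × (1−0.05) × 0.85 × 0.75 = 0.09084375
egret: 0.15 × (1−0.25) × 0.6 × 0.6 = 0.0405
ibis: 0.05 × (1−0.4) × 0.65 × 0.05 = 0.000975
stork: 0.65 × (1−0.6) × 0.2 × 0.15 = 0.0078
Highest score → heron.

heron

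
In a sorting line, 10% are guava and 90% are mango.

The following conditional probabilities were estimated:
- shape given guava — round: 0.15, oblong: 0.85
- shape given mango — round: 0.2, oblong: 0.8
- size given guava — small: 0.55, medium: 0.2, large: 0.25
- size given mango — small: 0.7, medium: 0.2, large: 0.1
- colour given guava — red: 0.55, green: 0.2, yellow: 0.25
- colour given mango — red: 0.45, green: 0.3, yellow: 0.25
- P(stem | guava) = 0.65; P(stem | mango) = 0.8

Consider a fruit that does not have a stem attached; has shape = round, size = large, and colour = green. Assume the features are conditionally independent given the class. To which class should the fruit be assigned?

guava: 0.1 × 0.15 × 0.25 × 0.2 × (1−0.65) = 0.0002625
mango: 0.9 × 0.2 × 0.1 × 0.3 × (1−0.8) = 0.00108
Highest score → mango.

mango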